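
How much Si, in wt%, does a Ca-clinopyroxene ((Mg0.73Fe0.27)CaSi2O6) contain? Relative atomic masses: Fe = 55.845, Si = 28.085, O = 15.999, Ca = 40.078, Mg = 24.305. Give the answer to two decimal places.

24.96 wt%

M((Mg0.73Fe0.27)CaSi2O6) = 225.063 g/mol.
Si contributes 2 × 28.085 = 56.170 g per mole.
56.170/225.063 = 0.2496 → 24.96%.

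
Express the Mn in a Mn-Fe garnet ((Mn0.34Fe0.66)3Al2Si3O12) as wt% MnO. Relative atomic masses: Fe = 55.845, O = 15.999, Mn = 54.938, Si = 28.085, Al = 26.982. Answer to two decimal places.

14.56 wt%

Formula mass = 496.817 g/mol.
1.02 Mn → 1.0200 mol MnO per formula unit; M(MnO) = 70.937, so MnO mass = 72.356 g.
72.356/496.817 × 100 = 14.56 wt%.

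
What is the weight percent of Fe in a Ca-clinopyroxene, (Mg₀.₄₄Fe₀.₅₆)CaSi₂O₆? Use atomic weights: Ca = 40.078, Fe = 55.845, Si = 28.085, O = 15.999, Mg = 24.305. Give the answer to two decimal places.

M((Mg₀.₄₄Fe₀.₅₆)CaSi₂O₆) = 234.209 g/mol.
Fe contributes 0.56 × 55.845 = 31.273 g per mole.
31.273/234.209 = 0.1335 → 13.35%.

13.35 mass %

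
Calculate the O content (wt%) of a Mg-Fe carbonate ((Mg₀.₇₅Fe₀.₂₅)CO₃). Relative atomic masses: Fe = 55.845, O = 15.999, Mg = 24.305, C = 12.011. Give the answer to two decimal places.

52.06 wt%

Molar mass of (Mg₀.₇₅Fe₀.₂₅)CO₃: 0.75*24.305 + 0.25*55.845 + 1*12.011 + 3*15.999 = 92.198 g/mol.
Mass of O per formula unit: 3 × 15.999 = 47.997 g.
Weight fraction O = 47.997 / 92.198 = 0.5206.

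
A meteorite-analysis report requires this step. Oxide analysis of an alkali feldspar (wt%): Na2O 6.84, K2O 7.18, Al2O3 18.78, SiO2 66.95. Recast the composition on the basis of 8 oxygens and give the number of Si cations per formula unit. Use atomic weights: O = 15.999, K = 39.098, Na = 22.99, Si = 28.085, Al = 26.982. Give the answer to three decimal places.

Na2O (M=61.979): mol = 0.11036; Na = 0.22072, O = 0.11036.
K2O (M=94.195): mol = 0.07622; K = 0.15244, O = 0.07622.
Al2O3 (M=101.961): mol = 0.18419; Al = 0.36838, O = 0.55257.
SiO2 (M=60.083): mol = 1.11429; Si = 1.11429, O = 2.22858.
ΣO = 2.96773; factor = 8/ΣO = 2.69566.
Si apfu = 1.11429 × 2.69566 = 3.004.

3.004 Si apfu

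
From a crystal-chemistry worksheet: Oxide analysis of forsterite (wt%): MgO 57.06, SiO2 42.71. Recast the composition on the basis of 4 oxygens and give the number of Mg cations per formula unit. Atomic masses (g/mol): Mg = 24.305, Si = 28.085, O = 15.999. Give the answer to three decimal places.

1.996 Mg apfu

MgO (M=40.304): mol = 1.41574; Mg = 1.41574, O = 1.41574.
SiO2 (M=60.083): mol = 0.71085; Si = 0.71085, O = 1.42170.
ΣO = 2.83744; factor = 4/ΣO = 1.40972.
Mg apfu = 1.41574 × 1.40972 = 1.996.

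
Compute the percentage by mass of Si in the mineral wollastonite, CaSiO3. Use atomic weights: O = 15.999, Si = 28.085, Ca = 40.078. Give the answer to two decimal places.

24.18 weight percent

M(CaSiO3) = 116.160 g/mol.
Si contributes 1 × 28.085 = 28.085 g per mole.
28.085/116.160 = 0.2418 → 24.18%.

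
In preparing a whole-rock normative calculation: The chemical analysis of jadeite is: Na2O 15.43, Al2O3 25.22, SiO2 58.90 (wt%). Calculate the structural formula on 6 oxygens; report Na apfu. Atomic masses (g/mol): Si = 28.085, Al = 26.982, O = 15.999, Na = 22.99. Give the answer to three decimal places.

Na2O (M=61.979): mol = 0.24896; Na = 0.49792, O = 0.24896.
Al2O3 (M=101.961): mol = 0.24735; Al = 0.49470, O = 0.74205.
SiO2 (M=60.083): mol = 0.98031; Si = 0.98031, O = 1.96062.
ΣO = 2.95163; factor = 6/ΣO = 2.03278.
Na apfu = 0.49792 × 2.03278 = 1.012.

1.012 Na apfu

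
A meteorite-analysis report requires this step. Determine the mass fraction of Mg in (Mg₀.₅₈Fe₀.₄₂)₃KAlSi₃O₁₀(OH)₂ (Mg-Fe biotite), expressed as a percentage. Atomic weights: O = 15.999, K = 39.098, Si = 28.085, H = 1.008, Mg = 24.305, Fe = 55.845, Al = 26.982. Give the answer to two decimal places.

9.25 wt%

Formula mass = 1.74·24.305 + 1.26·55.845 + 1·39.098 + 1·26.982 + 3·28.085 + 12·15.999 + 2·1.008 = 456.994 g/mol, of which 42.291 g is Mg.
So Mg makes up 42.291/456.994 = 0.0925 of the mass, i.e. 9.25%.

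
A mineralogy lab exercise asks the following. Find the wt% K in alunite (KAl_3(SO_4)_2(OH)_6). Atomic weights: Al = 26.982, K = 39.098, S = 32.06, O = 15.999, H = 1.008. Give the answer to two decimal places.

9.44 wt%

Formula mass = 1·39.098 + 3·26.982 + 2·32.06 + 14·15.999 + 6·1.008 = 414.198 g/mol, of which 39.098 g is K.
So K makes up 39.098/414.198 = 0.0944 of the mass, i.e. 9.44%.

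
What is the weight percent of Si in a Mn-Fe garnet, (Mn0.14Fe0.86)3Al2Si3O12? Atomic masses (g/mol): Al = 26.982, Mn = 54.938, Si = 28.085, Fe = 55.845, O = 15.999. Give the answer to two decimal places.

16.94 mass %

Molar mass of (Mn0.14Fe0.86)3Al2Si3O12: 0.42·54.938 + 2.58·55.845 + 2·26.982 + 3·28.085 + 12·15.999 = 497.361 g/mol.
Mass of Si per formula unit: 3 × 28.085 = 84.255 g.
Weight fraction Si = 84.255 / 497.361 = 0.1694.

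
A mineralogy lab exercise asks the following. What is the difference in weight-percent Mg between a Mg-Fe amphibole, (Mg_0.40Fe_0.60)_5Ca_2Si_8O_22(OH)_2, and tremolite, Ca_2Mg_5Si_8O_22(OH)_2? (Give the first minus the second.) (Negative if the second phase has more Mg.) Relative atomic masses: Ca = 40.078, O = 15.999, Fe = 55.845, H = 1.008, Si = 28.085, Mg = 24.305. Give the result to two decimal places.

M((Mg_0.40Fe_0.60)_5Ca_2Si_8O_22(OH)_2) = 906.973 g/mol, so wt% Mg = 48.610/906.973 × 100 = 5.36%.
M(Ca_2Mg_5Si_8O_22(OH)_2) = 812.353 g/mol, so wt% Mg = 121.525/812.353 × 100 = 14.96%.
5.36 − 14.96 = -9.60 pp.

-9.60 percentage points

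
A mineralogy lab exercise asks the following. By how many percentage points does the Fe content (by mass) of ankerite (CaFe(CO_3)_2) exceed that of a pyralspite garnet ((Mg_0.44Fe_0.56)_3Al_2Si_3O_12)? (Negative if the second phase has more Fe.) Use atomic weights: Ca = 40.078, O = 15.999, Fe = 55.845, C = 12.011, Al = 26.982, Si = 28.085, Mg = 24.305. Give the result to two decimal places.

M(CaFe(CO_3)_2) = 215.939 g/mol, so wt% Fe = 55.845/215.939 × 100 = 25.86%.
M((Mg_0.44Fe_0.56)_3Al_2Si_3O_12) = 456.109 g/mol, so wt% Fe = 93.820/456.109 × 100 = 20.57%.
25.86 − 20.57 = 5.29 pp.

5.29 percentage points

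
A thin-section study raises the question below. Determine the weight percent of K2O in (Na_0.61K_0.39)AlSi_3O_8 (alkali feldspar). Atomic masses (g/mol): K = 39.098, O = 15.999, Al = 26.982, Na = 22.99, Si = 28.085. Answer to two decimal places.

6.84 wt%

M((Na_0.61K_0.39)AlSi_3O_8) = 268.501 g/mol; M(K2O) = 94.195 g/mol.
Moles K2O per formula unit = 0.39 K ÷ 2 = 0.1950.
K2O fraction = (0.1950 × 94.195) / 268.501 = 18.368/268.501 = 0.0684.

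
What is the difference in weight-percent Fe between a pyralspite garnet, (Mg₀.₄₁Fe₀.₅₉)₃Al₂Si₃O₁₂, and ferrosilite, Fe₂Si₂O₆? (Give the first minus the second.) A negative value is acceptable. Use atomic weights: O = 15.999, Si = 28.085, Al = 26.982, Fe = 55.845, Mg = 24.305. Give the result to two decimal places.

-20.79 percentage points

First mineral: 98.846 g Fe in 458.948 g formula = 21.54 wt% Fe.
Second mineral: 111.690 g Fe in 263.854 g formula = 42.33 wt% Fe.
21.54% − 42.33% gives a difference of -20.79 percentage points.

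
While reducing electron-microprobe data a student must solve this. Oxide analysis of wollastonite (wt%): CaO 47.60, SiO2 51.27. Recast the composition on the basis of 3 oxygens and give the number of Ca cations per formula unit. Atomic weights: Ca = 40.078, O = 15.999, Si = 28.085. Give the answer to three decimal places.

0.996 Ca apfu

CaO (M=56.077): mol = 0.84883; Ca = 0.84883, O = 0.84883.
SiO2 (M=60.083): mol = 0.85332; Si = 0.85332, O = 1.70664.
ΣO = 2.55547; factor = 3/ΣO = 1.17395.
Ca apfu = 0.84883 × 1.17395 = 0.996.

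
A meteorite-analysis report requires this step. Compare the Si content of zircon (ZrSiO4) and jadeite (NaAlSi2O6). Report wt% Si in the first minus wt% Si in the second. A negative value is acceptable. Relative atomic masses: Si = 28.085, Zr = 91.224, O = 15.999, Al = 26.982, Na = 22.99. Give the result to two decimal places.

M(ZrSiO4) = 183.305 g/mol, so wt% Si = 28.085/183.305 × 100 = 15.32%.
M(NaAlSi2O6) = 202.136 g/mol, so wt% Si = 56.170/202.136 × 100 = 27.79%.
15.32 − 27.79 = -12.47 pp.

-12.47 percentage points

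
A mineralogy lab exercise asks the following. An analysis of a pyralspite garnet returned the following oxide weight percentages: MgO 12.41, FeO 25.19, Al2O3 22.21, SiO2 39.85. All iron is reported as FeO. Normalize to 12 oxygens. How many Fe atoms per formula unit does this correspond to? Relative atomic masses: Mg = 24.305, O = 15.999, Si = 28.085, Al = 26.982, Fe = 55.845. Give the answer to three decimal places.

1.595 Fe apfu

MgO: 12.41/40.304 = 0.30791 mol → 0.30791 mol Mg, 0.30791 mol O.
FeO: 25.19/71.844 = 0.35062 mol → 0.35062 mol Fe, 0.35062 mol O.
Al2O3: 22.21/101.961 = 0.21783 mol → 0.43566 mol Al, 0.65349 mol O.
SiO2: 39.85/60.083 = 0.66325 mol → 0.66325 mol Si, 1.32650 mol O.
Total oxygen = 2.63852 mol. Normalization factor = 12/2.63852 = 4.54800.
Fe per 12 O = 0.35062 × 4.54800 = 1.595.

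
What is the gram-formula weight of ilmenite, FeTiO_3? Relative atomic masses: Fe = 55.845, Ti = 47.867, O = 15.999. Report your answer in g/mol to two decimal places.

151.71 g/mol

M = 1*55.845 + 1*47.867 + 3*15.999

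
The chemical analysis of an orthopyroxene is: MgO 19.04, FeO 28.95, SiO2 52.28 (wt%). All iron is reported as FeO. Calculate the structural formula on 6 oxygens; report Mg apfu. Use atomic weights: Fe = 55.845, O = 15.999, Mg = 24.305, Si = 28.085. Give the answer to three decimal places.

MgO (M=40.304): mol = 0.47241; Mg = 0.47241, O = 0.47241.
FeO (M=71.844): mol = 0.40296; Fe = 0.40296, O = 0.40296.
SiO2 (M=60.083): mol = 0.87013; Si = 0.87013, O = 1.74026.
ΣO = 2.61563; factor = 6/ΣO = 2.29390.
Mg apfu = 0.47241 × 2.29390 = 1.084.

1.084 Mg apfu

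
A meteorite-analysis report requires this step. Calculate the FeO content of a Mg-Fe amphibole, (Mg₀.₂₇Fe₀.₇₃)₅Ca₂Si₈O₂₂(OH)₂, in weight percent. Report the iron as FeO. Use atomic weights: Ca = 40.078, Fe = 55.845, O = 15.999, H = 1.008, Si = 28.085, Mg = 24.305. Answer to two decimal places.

28.27 wt%

Formula mass = 927.474 g/mol.
3.65 Fe → 3.6500 mol FeO per formula unit; M(FeO) = 71.844, so FeO mass = 262.231 g.
262.231/927.474 × 100 = 28.27 wt%.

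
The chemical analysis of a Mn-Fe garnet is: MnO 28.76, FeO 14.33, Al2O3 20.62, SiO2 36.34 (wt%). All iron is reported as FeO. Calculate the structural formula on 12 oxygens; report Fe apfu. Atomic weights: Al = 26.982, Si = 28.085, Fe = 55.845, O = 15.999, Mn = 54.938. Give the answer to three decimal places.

0.989 Fe apfu

28.76 wt% MnO ÷ 70.937 g/mol = 0.40543 mol, giving 0.40543 Mn and 0.40543 O.
14.33 wt% FeO ÷ 71.844 g/mol = 0.19946 mol, giving 0.19946 Fe and 0.19946 O.
20.62 wt% Al2O3 ÷ 101.961 g/mol = 0.20223 mol, giving 0.40446 Al and 0.60669 O.
36.34 wt% SiO2 ÷ 60.083 g/mol = 0.60483 mol, giving 0.60483 Si and 1.20966 O.
Oxygen sums to 2.42124; scaling by 12/2.42124 = 4.95614 puts the formula on 12 O.
Fe: 0.19946 × 4.95614 = 0.989 atoms per formula unit.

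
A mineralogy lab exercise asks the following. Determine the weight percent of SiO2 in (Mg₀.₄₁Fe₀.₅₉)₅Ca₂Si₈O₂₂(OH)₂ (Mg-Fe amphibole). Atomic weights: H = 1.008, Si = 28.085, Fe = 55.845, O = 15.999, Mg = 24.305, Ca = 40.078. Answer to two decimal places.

53.09 wt%

M((Mg₀.₄₁Fe₀.₅₉)₅Ca₂Si₈O₂₂(OH)₂) = 905.396 g/mol; M(SiO2) = 60.083 g/mol.
Moles SiO2 per formula unit = 8 Si ÷ 1 = 8.0000.
SiO2 fraction = (8.0000 × 60.083) / 905.396 = 480.664/905.396 = 0.5309.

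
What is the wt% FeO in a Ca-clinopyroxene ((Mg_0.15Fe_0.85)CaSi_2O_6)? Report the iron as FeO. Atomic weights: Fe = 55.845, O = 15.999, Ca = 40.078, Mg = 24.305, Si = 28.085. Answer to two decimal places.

M((Mg_0.15Fe_0.85)CaSi_2O_6) = 243.356 g/mol; M(FeO) = 71.844 g/mol.
Moles FeO per formula unit = 0.85 Fe ÷ 1 = 0.8500.
FeO fraction = (0.8500 × 71.844) / 243.356 = 61.067/243.356 = 0.2509.

25.09 wt%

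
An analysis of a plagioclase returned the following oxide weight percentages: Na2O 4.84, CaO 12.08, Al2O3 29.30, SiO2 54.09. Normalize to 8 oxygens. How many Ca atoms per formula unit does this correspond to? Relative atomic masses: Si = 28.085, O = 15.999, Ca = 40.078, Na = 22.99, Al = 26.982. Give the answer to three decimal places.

Na2O (M=61.979): mol = 0.07809; Na = 0.15618, O = 0.07809.
CaO (M=56.077): mol = 0.21542; Ca = 0.21542, O = 0.21542.
Al2O3 (M=101.961): mol = 0.28736; Al = 0.57472, O = 0.86208.
SiO2 (M=60.083): mol = 0.90025; Si = 0.90025, O = 1.80050.
ΣO = 2.95609; factor = 8/ΣO = 2.70628.
Ca apfu = 0.21542 × 2.70628 = 0.583.

0.583 Ca apfu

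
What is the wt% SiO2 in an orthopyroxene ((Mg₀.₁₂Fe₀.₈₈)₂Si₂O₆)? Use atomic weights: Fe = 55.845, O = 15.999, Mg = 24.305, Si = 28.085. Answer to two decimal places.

46.89 wt%

Molar mass of (Mg₀.₁₂Fe₀.₈₈)₂Si₂O₆ = 0.24×24.305 + 1.76×55.845 + 2×28.085 + 6×15.999 = 256.284 g/mol.
Each formula unit contains 2 Si, equivalent to 2/1 = 2.0000 mol SiO2.
M(SiO2) = 1×28.085 + 2×15.999 = 60.083 g/mol.
Mass of SiO2 per formula unit = 2.0000 × 60.083 = 120.166 g.
SiO2 wt% = 120.166 / 256.284 × 100 = 46.89%.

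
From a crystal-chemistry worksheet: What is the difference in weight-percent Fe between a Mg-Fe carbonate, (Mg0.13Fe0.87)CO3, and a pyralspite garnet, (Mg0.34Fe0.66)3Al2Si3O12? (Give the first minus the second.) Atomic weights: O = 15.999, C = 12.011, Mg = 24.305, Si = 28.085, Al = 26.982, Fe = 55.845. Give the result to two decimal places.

19.73 percentage points

Fe in (Mg0.13Fe0.87)CO3: molar mass 111.753 g/mol; 0.87×55.845 = 48.585 g → 43.48 wt%.
Fe in (Mg0.34Fe0.66)3Al2Si3O12: molar mass 465.571 g/mol; 1.98×55.845 = 110.573 g → 23.75 wt%.
Difference = 43.48 − 23.75 = 19.73 percentage points.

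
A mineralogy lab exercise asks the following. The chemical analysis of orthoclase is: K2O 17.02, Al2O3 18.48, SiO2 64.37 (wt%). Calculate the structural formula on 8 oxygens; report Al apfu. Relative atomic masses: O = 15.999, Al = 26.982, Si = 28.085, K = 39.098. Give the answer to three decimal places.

1.011 Al apfu

17.02 wt% K2O ÷ 94.195 g/mol = 0.18069 mol, giving 0.36138 K and 0.18069 O.
18.48 wt% Al2O3 ÷ 101.961 g/mol = 0.18125 mol, giving 0.36250 Al and 0.54375 O.
64.37 wt% SiO2 ÷ 60.083 g/mol = 1.07135 mol, giving 1.07135 Si and 2.14270 O.
Oxygen sums to 2.86714; scaling by 8/2.86714 = 2.79024 puts the formula on 8 O.
Al: 0.36250 × 2.79024 = 1.011 atoms per formula unit.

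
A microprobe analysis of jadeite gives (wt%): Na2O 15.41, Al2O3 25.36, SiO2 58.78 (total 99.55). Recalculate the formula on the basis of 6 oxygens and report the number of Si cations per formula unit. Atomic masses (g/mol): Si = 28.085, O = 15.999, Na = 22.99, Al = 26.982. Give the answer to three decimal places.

1.989 Si apfu

15.41 wt% Na2O ÷ 61.979 g/mol = 0.24863 mol, giving 0.49726 Na and 0.24863 O.
25.36 wt% Al2O3 ÷ 101.961 g/mol = 0.24872 mol, giving 0.49744 Al and 0.74616 O.
58.78 wt% SiO2 ÷ 60.083 g/mol = 0.97831 mol, giving 0.97831 Si and 1.95662 O.
Oxygen sums to 2.95141; scaling by 6/2.95141 = 2.03293 puts the formula on 6 O.
Si: 0.97831 × 2.03293 = 1.989 atoms per formula unit.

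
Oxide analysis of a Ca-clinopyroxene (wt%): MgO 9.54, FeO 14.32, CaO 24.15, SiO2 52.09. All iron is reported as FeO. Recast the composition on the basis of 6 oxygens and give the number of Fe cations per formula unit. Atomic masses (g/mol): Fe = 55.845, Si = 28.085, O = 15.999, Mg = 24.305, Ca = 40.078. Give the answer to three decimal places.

0.460 Fe apfu

9.54 wt% MgO ÷ 40.304 g/mol = 0.23670 mol, giving 0.23670 Mg and 0.23670 O.
14.32 wt% FeO ÷ 71.844 g/mol = 0.19932 mol, giving 0.19932 Fe and 0.19932 O.
24.15 wt% CaO ÷ 56.077 g/mol = 0.43066 mol, giving 0.43066 Ca and 0.43066 O.
52.09 wt% SiO2 ÷ 60.083 g/mol = 0.86697 mol, giving 0.86697 Si and 1.73394 O.
Oxygen sums to 2.60062; scaling by 6/2.60062 = 2.30714 puts the formula on 6 O.
Fe: 0.19932 × 2.30714 = 0.460 atoms per formula unit.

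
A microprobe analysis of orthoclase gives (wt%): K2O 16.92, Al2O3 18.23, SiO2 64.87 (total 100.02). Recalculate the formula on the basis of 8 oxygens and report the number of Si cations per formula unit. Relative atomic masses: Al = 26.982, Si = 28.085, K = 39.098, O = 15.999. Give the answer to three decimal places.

3.004 Si apfu

K2O: 16.92/94.195 = 0.17963 mol → 0.35926 mol K, 0.17963 mol O.
Al2O3: 18.23/101.961 = 0.17879 mol → 0.35758 mol Al, 0.53637 mol O.
SiO2: 64.87/60.083 = 1.07967 mol → 1.07967 mol Si, 2.15934 mol O.
Total oxygen = 2.87534 mol. Normalization factor = 8/2.87534 = 2.78228.
Si per 8 O = 1.07967 × 2.78228 = 3.004.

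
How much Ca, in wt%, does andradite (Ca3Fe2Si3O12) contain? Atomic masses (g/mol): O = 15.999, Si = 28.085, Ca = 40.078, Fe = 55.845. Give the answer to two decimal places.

23.66 wt%

Molar mass of Ca3Fe2Si3O12: 3·40.078 + 2·55.845 + 3·28.085 + 12·15.999 = 508.167 g/mol.
Mass of Ca per formula unit: 3 × 40.078 = 120.234 g.
Weight fraction Ca = 120.234 / 508.167 = 0.2366.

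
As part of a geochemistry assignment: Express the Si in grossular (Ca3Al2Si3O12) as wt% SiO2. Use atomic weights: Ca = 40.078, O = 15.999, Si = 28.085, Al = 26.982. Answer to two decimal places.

40.02 wt%

Formula mass = 450.441 g/mol.
3 Si → 3.0000 mol SiO2 per formula unit; M(SiO2) = 60.083, so SiO2 mass = 180.249 g.
180.249/450.441 × 100 = 40.02 wt%.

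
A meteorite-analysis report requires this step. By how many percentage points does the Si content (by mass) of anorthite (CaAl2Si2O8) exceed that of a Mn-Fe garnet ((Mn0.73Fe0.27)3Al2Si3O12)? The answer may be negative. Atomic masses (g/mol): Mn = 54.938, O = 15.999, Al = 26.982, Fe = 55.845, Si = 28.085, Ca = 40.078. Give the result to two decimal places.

M(CaAl2Si2O8) = 278.204 g/mol, so wt% Si = 56.170/278.204 × 100 = 20.19%.
M((Mn0.73Fe0.27)3Al2Si3O12) = 495.756 g/mol, so wt% Si = 84.255/495.756 × 100 = 17.00%.
20.19 − 17.00 = 3.19 pp.

3.19 percentage points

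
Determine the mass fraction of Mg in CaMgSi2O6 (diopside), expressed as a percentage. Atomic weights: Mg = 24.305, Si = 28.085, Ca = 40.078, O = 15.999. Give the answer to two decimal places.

M(CaMgSi2O6) = 216.547 g/mol.
Mg contributes 1 × 24.305 = 24.305 g per mole.
24.305/216.547 = 0.1122 → 11.22%.

11.22 wt%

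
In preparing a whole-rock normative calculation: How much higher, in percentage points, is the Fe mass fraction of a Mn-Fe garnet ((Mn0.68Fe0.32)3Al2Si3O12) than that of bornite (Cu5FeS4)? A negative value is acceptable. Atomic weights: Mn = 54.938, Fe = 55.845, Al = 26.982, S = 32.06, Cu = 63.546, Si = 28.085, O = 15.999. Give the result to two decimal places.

Fe in (Mn0.68Fe0.32)3Al2Si3O12: molar mass 495.892 g/mol; 0.96×55.845 = 53.611 g → 10.81 wt%.
Fe in Cu5FeS4: molar mass 501.815 g/mol; 1×55.845 = 55.845 g → 11.13 wt%.
Difference = 10.81 − 11.13 = -0.32 percentage points.

-0.32 percentage points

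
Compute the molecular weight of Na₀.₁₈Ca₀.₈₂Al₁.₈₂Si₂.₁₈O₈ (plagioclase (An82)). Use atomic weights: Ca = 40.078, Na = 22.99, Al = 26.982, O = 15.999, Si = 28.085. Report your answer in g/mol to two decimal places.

275.33 g/mol

The formula mass is the sum 0.18·22.99 + 0.82·40.078 + 1.82·26.982 + 2.18·28.085 + 8·15.999.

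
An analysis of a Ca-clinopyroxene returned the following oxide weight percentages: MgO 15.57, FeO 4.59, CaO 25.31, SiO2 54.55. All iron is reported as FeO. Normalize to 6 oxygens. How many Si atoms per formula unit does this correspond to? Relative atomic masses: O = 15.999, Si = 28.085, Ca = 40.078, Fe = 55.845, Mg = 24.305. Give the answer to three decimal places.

MgO: 15.57/40.304 = 0.38631 mol → 0.38631 mol Mg, 0.38631 mol O.
FeO: 4.59/71.844 = 0.06389 mol → 0.06389 mol Fe, 0.06389 mol O.
CaO: 25.31/56.077 = 0.45134 mol → 0.45134 mol Ca, 0.45134 mol O.
SiO2: 54.55/60.083 = 0.90791 mol → 0.90791 mol Si, 1.81582 mol O.
Total oxygen = 2.71736 mol. Normalization factor = 6/2.71736 = 2.20803.
Si per 6 O = 0.90791 × 2.20803 = 2.005.

2.005 Si apfu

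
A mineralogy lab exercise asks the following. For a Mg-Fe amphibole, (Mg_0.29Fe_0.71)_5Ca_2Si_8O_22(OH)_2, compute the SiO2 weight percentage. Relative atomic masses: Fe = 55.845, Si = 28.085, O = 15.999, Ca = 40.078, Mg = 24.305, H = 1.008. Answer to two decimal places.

52.00 wt%

Molar mass of (Mg_0.29Fe_0.71)_5Ca_2Si_8O_22(OH)_2 = 1.45×24.305 + 3.55×55.845 + 2×40.078 + 8×28.085 + 24×15.999 + 2×1.008 = 924.320 g/mol.
Each formula unit contains 8 Si, equivalent to 8/1 = 8.0000 mol SiO2.
M(SiO2) = 1×28.085 + 2×15.999 = 60.083 g/mol.
Mass of SiO2 per formula unit = 8.0000 × 60.083 = 480.664 g.
SiO2 wt% = 480.664 / 924.320 × 100 = 52.00%.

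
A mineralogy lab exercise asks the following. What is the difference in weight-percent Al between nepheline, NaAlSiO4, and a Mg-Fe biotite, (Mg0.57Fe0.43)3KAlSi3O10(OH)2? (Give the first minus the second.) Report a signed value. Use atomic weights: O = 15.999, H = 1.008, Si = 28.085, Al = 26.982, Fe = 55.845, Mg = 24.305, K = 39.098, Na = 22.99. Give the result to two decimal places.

13.10 percentage points

First mineral: 26.982 g Al in 142.053 g formula = 18.99 wt% Al.
Second mineral: 26.982 g Al in 457.941 g formula = 5.89 wt% Al.
18.99% − 5.89% gives a difference of 13.10 percentage points.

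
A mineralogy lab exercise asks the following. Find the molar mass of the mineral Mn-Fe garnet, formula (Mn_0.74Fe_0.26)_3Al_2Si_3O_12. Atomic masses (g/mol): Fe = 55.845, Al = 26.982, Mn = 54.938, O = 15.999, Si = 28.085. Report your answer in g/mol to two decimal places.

495.73 g/mol

M = 2.22*54.938 + 0.78*55.845 + 2*26.982 + 3*28.085 + 12*15.999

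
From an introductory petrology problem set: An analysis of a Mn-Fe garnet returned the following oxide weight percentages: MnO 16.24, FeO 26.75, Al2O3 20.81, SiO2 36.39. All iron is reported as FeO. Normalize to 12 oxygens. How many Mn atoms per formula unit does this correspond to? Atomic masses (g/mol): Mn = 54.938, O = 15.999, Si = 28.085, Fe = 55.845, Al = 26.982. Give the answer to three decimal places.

1.133 Mn apfu

MnO: 16.24/70.937 = 0.22894 mol → 0.22894 mol Mn, 0.22894 mol O.
FeO: 26.75/71.844 = 0.37233 mol → 0.37233 mol Fe, 0.37233 mol O.
Al2O3: 20.81/101.961 = 0.20410 mol → 0.40820 mol Al, 0.61230 mol O.
SiO2: 36.39/60.083 = 0.60566 mol → 0.60566 mol Si, 1.21132 mol O.
Total oxygen = 2.42489 mol. Normalization factor = 12/2.42489 = 4.94868.
Mn per 12 O = 0.22894 × 4.94868 = 1.133.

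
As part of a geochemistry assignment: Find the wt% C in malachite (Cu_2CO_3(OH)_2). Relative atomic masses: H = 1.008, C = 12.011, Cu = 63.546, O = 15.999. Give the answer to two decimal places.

M(Cu_2CO_3(OH)_2) = 221.114 g/mol.
C contributes 1 × 12.011 = 12.011 g per mole.
12.011/221.114 = 0.0543 → 5.43%.

5.43 wt%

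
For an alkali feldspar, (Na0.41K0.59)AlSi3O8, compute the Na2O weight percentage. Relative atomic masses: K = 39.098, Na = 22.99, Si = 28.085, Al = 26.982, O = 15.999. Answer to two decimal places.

4.68 wt%

M((Na0.41K0.59)AlSi3O8) = 271.723 g/mol; M(Na2O) = 61.979 g/mol.
Moles Na2O per formula unit = 0.41 Na ÷ 2 = 0.2050.
Na2O fraction = (0.2050 × 61.979) / 271.723 = 12.706/271.723 = 0.0468.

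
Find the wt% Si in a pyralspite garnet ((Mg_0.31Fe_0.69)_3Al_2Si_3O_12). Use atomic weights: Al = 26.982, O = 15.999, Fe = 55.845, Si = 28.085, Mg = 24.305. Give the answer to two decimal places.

17.99 weight percent

Formula mass = 0.93*24.305 + 2.07*55.845 + 2*26.982 + 3*28.085 + 12*15.999 = 468.410 g/mol, of which 84.255 g is Si.
So Si makes up 84.255/468.410 = 0.1799 of the mass, i.e. 17.99%.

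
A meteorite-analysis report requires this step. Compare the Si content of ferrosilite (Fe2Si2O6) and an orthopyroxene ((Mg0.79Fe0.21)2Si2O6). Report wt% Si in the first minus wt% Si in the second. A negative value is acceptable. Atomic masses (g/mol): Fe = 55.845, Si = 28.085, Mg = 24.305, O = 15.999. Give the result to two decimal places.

-4.96 percentage points

Si in Fe2Si2O6: molar mass 263.854 g/mol; 2×28.085 = 56.170 g → 21.29 wt%.
Si in (Mg0.79Fe0.21)2Si2O6: molar mass 214.021 g/mol; 2×28.085 = 56.170 g → 26.25 wt%.
Difference = 21.29 − 26.25 = -4.96 percentage points.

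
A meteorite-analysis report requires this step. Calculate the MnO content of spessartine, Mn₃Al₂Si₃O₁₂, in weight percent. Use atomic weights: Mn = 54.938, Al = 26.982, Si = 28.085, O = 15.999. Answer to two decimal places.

Molar mass of Mn₃Al₂Si₃O₁₂ = 3×54.938 + 2×26.982 + 3×28.085 + 12×15.999 = 495.021 g/mol.
Each formula unit contains 3 Mn, equivalent to 3/1 = 3.0000 mol MnO.
M(MnO) = 1×54.938 + 1×15.999 = 70.937 g/mol.
Mass of MnO per formula unit = 3.0000 × 70.937 = 212.811 g.
MnO wt% = 212.811 / 495.021 × 100 = 42.99%.

42.99 wt%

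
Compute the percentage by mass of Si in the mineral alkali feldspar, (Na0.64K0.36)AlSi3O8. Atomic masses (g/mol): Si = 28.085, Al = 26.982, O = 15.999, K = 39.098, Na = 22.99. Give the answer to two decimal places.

Molar mass of (Na0.64K0.36)AlSi3O8: 0.64*22.99 + 0.36*39.098 + 1*26.982 + 3*28.085 + 8*15.999 = 268.018 g/mol.
Mass of Si per formula unit: 3 × 28.085 = 84.255 g.
Weight fraction Si = 84.255 / 268.018 = 0.3144.

31.44 weight percent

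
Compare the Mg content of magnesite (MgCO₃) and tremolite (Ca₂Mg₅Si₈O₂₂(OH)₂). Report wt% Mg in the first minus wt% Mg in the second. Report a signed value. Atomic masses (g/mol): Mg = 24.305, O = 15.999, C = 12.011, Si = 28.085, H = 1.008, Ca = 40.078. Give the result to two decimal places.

13.87 percentage points

First mineral: 24.305 g Mg in 84.313 g formula = 28.83 wt% Mg.
Second mineral: 121.525 g Mg in 812.353 g formula = 14.96 wt% Mg.
28.83% − 14.96% gives a difference of 13.87 percentage points.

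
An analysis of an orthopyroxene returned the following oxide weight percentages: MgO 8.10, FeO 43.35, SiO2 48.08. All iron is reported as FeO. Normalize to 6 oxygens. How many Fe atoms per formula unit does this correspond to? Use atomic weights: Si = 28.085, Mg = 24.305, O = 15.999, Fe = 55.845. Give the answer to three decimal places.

MgO: 8.10/40.304 = 0.20097 mol → 0.20097 mol Mg, 0.20097 mol O.
FeO: 43.35/71.844 = 0.60339 mol → 0.60339 mol Fe, 0.60339 mol O.
SiO2: 48.08/60.083 = 0.80023 mol → 0.80023 mol Si, 1.60046 mol O.
Total oxygen = 2.40482 mol. Normalization factor = 6/2.40482 = 2.49499.
Fe per 6 O = 0.60339 × 2.49499 = 1.505.

1.505 Fe apfu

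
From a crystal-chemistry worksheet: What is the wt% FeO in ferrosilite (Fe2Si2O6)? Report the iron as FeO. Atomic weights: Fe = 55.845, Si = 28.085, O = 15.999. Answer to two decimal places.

M(Fe2Si2O6) = 263.854 g/mol; M(FeO) = 71.844 g/mol.
Moles FeO per formula unit = 2 Fe ÷ 1 = 2.0000.
FeO fraction = (2.0000 × 71.844) / 263.854 = 143.688/263.854 = 0.5446.

54.46 wt%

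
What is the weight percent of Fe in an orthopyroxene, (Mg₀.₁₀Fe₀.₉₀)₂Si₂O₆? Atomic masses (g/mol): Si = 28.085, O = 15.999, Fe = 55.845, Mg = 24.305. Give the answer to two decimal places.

39.03 weight percent

Molar mass of (Mg₀.₁₀Fe₀.₉₀)₂Si₂O₆: 0.20×24.305 + 1.80×55.845 + 2×28.085 + 6×15.999 = 257.546 g/mol.
Mass of Fe per formula unit: 1.80 × 55.845 = 100.521 g.
Weight fraction Fe = 100.521 / 257.546 = 0.3903.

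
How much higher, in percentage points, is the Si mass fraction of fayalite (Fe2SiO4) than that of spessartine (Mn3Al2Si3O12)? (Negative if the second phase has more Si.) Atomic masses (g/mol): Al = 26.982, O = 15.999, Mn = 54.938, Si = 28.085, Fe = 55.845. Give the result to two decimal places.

-3.24 percentage points

M(Fe2SiO4) = 203.771 g/mol, so wt% Si = 28.085/203.771 × 100 = 13.78%.
M(Mn3Al2Si3O12) = 495.021 g/mol, so wt% Si = 84.255/495.021 × 100 = 17.02%.
13.78 − 17.02 = -3.24 pp.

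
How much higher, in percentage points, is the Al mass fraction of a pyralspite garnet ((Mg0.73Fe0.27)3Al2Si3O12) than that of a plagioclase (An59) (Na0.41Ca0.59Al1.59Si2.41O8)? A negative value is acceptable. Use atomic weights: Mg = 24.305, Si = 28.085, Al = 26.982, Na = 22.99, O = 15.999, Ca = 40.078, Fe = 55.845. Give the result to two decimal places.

-3.20 percentage points

Al in (Mg0.73Fe0.27)3Al2Si3O12: molar mass 428.669 g/mol; 2×26.982 = 53.964 g → 12.59 wt%.
Al in Na0.41Ca0.59Al1.59Si2.41O8: molar mass 271.650 g/mol; 1.59×26.982 = 42.901 g → 15.79 wt%.
Difference = 12.59 − 15.79 = -3.20 percentage points.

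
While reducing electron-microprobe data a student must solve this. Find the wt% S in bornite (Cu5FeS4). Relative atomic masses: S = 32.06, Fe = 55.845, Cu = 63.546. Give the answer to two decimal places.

25.56 mass %

M(Cu5FeS4) = 501.815 g/mol.
S contributes 4 × 32.06 = 128.240 g per mole.
128.240/501.815 = 0.2556 → 25.56%.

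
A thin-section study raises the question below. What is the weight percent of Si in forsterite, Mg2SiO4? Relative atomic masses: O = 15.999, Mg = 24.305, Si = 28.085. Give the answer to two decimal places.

19.96 weight percent

Formula mass = 2×24.305 + 1×28.085 + 4×15.999 = 140.691 g/mol, of which 28.085 g is Si.
So Si makes up 28.085/140.691 = 0.1996 of the mass, i.e. 19.96%.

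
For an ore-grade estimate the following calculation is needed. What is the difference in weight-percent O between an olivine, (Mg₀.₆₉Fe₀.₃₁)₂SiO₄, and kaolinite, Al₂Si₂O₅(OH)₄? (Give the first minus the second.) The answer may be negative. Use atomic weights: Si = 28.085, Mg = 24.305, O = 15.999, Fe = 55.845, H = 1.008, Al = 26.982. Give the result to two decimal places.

First mineral: 63.996 g O in 160.246 g formula = 39.94 wt% O.
Second mineral: 143.991 g O in 258.157 g formula = 55.78 wt% O.
39.94% − 55.78% gives a difference of -15.84 percentage points.

-15.84 percentage points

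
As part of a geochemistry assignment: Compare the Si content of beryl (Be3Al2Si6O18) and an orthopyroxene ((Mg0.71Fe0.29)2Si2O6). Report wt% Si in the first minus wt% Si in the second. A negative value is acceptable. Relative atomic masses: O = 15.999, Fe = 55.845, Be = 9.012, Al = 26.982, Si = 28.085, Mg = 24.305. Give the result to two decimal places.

First mineral: 168.510 g Si in 537.492 g formula = 31.35 wt% Si.
Second mineral: 56.170 g Si in 219.067 g formula = 25.64 wt% Si.
31.35% − 25.64% gives a difference of 5.71 percentage points.

5.71 percentage points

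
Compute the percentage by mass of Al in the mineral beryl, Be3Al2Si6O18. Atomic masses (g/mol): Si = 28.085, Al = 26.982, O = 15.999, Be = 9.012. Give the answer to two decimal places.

10.04 wt%

Molar mass of Be3Al2Si6O18: 3*9.012 + 2*26.982 + 6*28.085 + 18*15.999 = 537.492 g/mol.
Mass of Al per formula unit: 2 × 26.982 = 53.964 g.
Weight fraction Al = 53.964 / 537.492 = 0.1004.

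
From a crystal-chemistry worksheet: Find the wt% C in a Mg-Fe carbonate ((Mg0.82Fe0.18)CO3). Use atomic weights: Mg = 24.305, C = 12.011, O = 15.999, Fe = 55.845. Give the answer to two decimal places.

M((Mg0.82Fe0.18)CO3) = 89.990 g/mol.
C contributes 1 × 12.011 = 12.011 g per mole.
12.011/89.990 = 0.1335 → 13.35%.

13.35 weight percent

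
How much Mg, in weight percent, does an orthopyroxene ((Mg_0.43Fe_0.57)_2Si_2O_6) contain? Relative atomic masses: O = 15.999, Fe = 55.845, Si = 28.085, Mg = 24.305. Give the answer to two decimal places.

8.83 weight percent

Formula mass = 0.86×24.305 + 1.14×55.845 + 2×28.085 + 6×15.999 = 236.730 g/mol, of which 20.902 g is Mg.
So Mg makes up 20.902/236.730 = 0.0883 of the mass, i.e. 8.83%.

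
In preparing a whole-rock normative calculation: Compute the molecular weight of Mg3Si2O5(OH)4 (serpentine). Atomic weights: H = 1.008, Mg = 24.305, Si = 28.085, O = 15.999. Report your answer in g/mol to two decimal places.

277.11 g/mol

M = 3×24.305 + 2×28.085 + 9×15.999 + 4×1.008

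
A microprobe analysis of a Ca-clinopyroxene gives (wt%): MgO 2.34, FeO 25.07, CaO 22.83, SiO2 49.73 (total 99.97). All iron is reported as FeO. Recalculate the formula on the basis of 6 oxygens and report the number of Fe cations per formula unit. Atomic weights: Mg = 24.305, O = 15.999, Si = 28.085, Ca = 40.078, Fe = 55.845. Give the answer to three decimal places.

MgO: 2.34/40.304 = 0.05806 mol → 0.05806 mol Mg, 0.05806 mol O.
FeO: 25.07/71.844 = 0.34895 mol → 0.34895 mol Fe, 0.34895 mol O.
CaO: 22.83/56.077 = 0.40712 mol → 0.40712 mol Ca, 0.40712 mol O.
SiO2: 49.73/60.083 = 0.82769 mol → 0.82769 mol Si, 1.65538 mol O.
Total oxygen = 2.46951 mol. Normalization factor = 6/2.46951 = 2.42963.
Fe per 6 O = 0.34895 × 2.42963 = 0.848.

0.848 Fe apfu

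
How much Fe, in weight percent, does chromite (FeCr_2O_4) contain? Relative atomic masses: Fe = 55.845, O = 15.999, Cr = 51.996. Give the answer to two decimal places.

Formula mass = 1·55.845 + 2·51.996 + 4·15.999 = 223.833 g/mol, of which 55.845 g is Fe.
So Fe makes up 55.845/223.833 = 0.2495 of the mass, i.e. 24.95%.

24.95 weight percent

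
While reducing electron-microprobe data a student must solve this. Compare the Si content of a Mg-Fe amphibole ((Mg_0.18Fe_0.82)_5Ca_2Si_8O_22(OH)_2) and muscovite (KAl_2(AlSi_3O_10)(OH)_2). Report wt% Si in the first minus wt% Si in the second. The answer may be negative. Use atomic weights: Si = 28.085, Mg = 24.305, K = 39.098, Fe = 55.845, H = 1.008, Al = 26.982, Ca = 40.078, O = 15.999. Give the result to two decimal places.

2.71 percentage points

Si in (Mg_0.18Fe_0.82)_5Ca_2Si_8O_22(OH)_2: molar mass 941.667 g/mol; 8×28.085 = 224.680 g → 23.86 wt%.
Si in KAl_2(AlSi_3O_10)(OH)_2: molar mass 398.303 g/mol; 3×28.085 = 84.255 g → 21.15 wt%.
Difference = 23.86 − 21.15 = 2.71 percentage points.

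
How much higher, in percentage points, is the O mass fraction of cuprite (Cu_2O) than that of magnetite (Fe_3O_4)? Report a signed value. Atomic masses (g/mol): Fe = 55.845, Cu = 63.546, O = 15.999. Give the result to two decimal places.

M(Cu_2O) = 143.091 g/mol, so wt% O = 15.999/143.091 × 100 = 11.18%.
M(Fe_3O_4) = 231.531 g/mol, so wt% O = 63.996/231.531 × 100 = 27.64%.
11.18 − 27.64 = -16.46 pp.

-16.46 percentage points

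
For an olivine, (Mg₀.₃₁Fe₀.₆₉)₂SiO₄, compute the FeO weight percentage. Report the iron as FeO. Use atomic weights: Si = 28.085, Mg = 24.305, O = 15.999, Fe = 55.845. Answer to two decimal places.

M((Mg₀.₃₁Fe₀.₆₉)₂SiO₄) = 184.216 g/mol; M(FeO) = 71.844 g/mol.
Moles FeO per formula unit = 1.38 Fe ÷ 1 = 1.3800.
FeO fraction = (1.3800 × 71.844) / 184.216 = 99.145/184.216 = 0.5382.

53.82 wt%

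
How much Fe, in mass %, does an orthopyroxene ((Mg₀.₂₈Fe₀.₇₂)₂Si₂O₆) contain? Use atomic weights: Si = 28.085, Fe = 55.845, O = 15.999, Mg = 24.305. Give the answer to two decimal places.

32.66 mass %

M((Mg₀.₂₈Fe₀.₇₂)₂Si₂O₆) = 246.192 g/mol.
Fe contributes 1.44 × 55.845 = 80.417 g per mole.
80.417/246.192 = 0.3266 → 32.66%.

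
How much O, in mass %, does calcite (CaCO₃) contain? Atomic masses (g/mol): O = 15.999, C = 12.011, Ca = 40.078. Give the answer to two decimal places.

47.96 mass %

Formula mass = 1·40.078 + 1·12.011 + 3·15.999 = 100.086 g/mol, of which 47.997 g is O.
So O makes up 47.997/100.086 = 0.4796 of the mass, i.e. 47.96%.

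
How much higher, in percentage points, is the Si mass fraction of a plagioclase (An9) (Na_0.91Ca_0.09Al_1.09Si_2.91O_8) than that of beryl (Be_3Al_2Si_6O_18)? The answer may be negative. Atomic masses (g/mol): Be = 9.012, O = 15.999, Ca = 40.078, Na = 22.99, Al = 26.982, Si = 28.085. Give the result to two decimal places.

First mineral: 81.727 g Si in 263.658 g formula = 31.00 wt% Si.
Second mineral: 168.510 g Si in 537.492 g formula = 31.35 wt% Si.
31.00% − 31.35% gives a difference of -0.35 percentage points.

-0.35 percentage points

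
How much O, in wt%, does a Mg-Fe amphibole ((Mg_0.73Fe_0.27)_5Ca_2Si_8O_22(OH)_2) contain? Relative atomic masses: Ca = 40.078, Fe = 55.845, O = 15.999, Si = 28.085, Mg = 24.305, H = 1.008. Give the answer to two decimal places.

44.91 wt%

Molar mass of (Mg_0.73Fe_0.27)_5Ca_2Si_8O_22(OH)_2: 3.65×24.305 + 1.35×55.845 + 2×40.078 + 8×28.085 + 24×15.999 + 2×1.008 = 854.932 g/mol.
Mass of O per formula unit: 24 × 15.999 = 383.976 g.
Weight fraction O = 383.976 / 854.932 = 0.4491.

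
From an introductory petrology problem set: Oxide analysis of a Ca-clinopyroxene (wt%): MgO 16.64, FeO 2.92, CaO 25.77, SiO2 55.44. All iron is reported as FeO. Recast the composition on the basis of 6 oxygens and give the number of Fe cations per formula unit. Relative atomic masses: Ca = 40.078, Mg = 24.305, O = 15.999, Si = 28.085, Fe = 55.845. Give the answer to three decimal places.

0.088 Fe apfu

16.64 wt% MgO ÷ 40.304 g/mol = 0.41286 mol, giving 0.41286 Mg and 0.41286 O.
2.92 wt% FeO ÷ 71.844 g/mol = 0.04064 mol, giving 0.04064 Fe and 0.04064 O.
25.77 wt% CaO ÷ 56.077 g/mol = 0.45955 mol, giving 0.45955 Ca and 0.45955 O.
55.44 wt% SiO2 ÷ 60.083 g/mol = 0.92272 mol, giving 0.92272 Si and 1.84544 O.
Oxygen sums to 2.75849; scaling by 6/2.75849 = 2.17510 puts the formula on 6 O.
Fe: 0.04064 × 2.17510 = 0.088 atoms per formula unit.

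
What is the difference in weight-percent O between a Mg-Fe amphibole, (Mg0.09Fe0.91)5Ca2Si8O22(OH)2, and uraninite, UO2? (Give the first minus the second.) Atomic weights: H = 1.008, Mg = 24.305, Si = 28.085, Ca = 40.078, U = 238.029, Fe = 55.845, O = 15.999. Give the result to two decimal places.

28.32 percentage points

First mineral: 383.976 g O in 955.860 g formula = 40.17 wt% O.
Second mineral: 31.998 g O in 270.027 g formula = 11.85 wt% O.
40.17% − 11.85% gives a difference of 28.32 percentage points.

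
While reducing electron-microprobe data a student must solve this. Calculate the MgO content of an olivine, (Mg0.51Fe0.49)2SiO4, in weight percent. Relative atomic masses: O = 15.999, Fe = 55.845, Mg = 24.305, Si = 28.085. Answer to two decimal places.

23.96 wt%

Formula mass = 171.600 g/mol.
1.02 Mg → 1.0200 mol MgO per formula unit; M(MgO) = 40.304, so MgO mass = 41.110 g.
41.110/171.600 × 100 = 23.96 wt%.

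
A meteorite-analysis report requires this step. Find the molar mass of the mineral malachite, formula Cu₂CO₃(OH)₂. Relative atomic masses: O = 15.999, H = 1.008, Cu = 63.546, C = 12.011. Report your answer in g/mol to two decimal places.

Cu: 2 × 63.546 = 127.0920
C: 1 × 12.011 = 12.0110
O: 5 × 15.999 = 79.9950
H: 2 × 1.008 = 2.0160
Summing the contributions gives the formula mass.

221.11 g/mol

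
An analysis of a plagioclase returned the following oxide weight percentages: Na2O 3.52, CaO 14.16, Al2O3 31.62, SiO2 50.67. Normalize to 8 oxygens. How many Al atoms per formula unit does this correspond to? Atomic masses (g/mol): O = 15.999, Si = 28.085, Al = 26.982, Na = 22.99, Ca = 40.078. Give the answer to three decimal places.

3.52 wt% Na2O ÷ 61.979 g/mol = 0.05679 mol, giving 0.11358 Na and 0.05679 O.
14.16 wt% CaO ÷ 56.077 g/mol = 0.25251 mol, giving 0.25251 Ca and 0.25251 O.
31.62 wt% Al2O3 ÷ 101.961 g/mol = 0.31012 mol, giving 0.62024 Al and 0.93036 O.
50.67 wt% SiO2 ÷ 60.083 g/mol = 0.84333 mol, giving 0.84333 Si and 1.68666 O.
Oxygen sums to 2.92632; scaling by 8/2.92632 = 2.73381 puts the formula on 8 O.
Al: 0.62024 × 2.73381 = 1.696 atoms per formula unit.

1.696 Al apfu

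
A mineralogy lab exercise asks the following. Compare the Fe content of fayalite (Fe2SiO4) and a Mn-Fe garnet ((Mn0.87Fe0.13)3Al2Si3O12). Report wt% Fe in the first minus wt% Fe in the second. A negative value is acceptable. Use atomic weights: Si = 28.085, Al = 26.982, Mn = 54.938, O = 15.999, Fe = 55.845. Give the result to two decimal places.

M(Fe2SiO4) = 203.771 g/mol, so wt% Fe = 111.690/203.771 × 100 = 54.81%.
M((Mn0.87Fe0.13)3Al2Si3O12) = 495.375 g/mol, so wt% Fe = 21.780/495.375 × 100 = 4.40%.
54.81 − 4.40 = 50.41 pp.

50.41 percentage points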